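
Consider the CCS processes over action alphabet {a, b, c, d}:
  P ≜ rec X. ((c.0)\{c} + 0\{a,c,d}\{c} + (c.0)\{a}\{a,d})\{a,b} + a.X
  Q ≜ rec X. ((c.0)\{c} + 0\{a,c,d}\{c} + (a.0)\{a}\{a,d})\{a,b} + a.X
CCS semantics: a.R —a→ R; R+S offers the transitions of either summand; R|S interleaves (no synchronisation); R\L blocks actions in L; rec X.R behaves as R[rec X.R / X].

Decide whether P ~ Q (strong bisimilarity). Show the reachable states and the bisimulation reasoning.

Reachable graph of P (2 states):
  u0 = rec X. ((c.0)\{c} + 0\{a,c,d}\{c} + (c.0)\{a}\{a,d})\{a,b} + a.X has moves ··a··> u0, ··c··> u1
  u1 = 0\{a}\{a,d}\{a,b} has moves ∅
Reachable graph of Q (1 states):
  v0 = rec X. ((c.0)\{c} + 0\{a,c,d}\{c} + (a.0)\{a}\{a,d})\{a,b} + a.X has moves ··a··> v0
Bisimilarity quotient blocks:
  B0 = {u0}
  B1 = {u1}
  B2 = {v0}
u0 ∈ B0, v0 ∈ B2 → different blocks

NO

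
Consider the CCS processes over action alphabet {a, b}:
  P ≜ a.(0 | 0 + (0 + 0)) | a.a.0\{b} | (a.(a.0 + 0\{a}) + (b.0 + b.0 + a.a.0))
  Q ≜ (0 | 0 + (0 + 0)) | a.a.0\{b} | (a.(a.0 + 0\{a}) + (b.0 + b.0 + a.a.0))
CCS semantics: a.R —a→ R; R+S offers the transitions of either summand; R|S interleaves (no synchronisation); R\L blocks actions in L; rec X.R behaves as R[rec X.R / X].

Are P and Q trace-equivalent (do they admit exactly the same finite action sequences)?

trace-distinct — witness ⟨aaab⟩

Reachable graph of P (24 states):
  s0 = a.(0 | 0 + (0 + 0)) | a.a.0\{b} | (a.(a.0 + 0\{a}) + (b.0 + b.0 + a.a.0)) has moves =a=> s1, =a=> s2, =a=> s3, =a=> s4, =b=> s5
  s1 = (0 | 0 + (0 + 0)) | a.a.0\{b} | (a.(a.0 + 0\{a}) + (b.0 + b.0 + a.a.0)) has moves =a=> s6, =a=> s7, =a=> s8, =b=> s9
  s2 = a.(0 | 0 + (0 + 0)) | a.0\{b} | (a.(a.0 + 0\{a}) + (b.0 + b.0 + a.a.0)) has moves =a=> s10, =a=> s11, =a=> s12, =a=> s6, =b=> s13
  s3 = a.(0 | 0 + (0 + 0)) | a.a.0\{b} | (a.0 + 0\{a}) has moves =a=> s11, =a=> s5, =a=> s7
  s4 = a.(0 | 0 + (0 + 0)) | a.a.0\{b} | a.0 has moves =a=> s12, =a=> s5, =a=> s8
  s5 = a.(0 | 0 + (0 + 0)) | a.a.0\{b} | 0 has moves =a=> s13, =a=> s9
  s6 = (0 | 0 + (0 + 0)) | a.0\{b} | (a.(a.0 + 0\{a}) + (b.0 + b.0 + a.a.0)) has moves =a=> s14, =a=> s15, =a=> s16, =b=> s17
  s7 = (0 | 0 + (0 + 0)) | a.a.0\{b} | (a.0 + 0\{a}) has moves =a=> s15, =a=> s9
  s8 = (0 | 0 + (0 + 0)) | a.a.0\{b} | a.0 has moves =a=> s16, =a=> s9
  s9 = (0 | 0 + (0 + 0)) | a.a.0\{b} | 0 has moves =a=> s17
  s10 = a.(0 | 0 + (0 + 0)) | 0\{b} | (a.(a.0 + 0\{a}) + (b.0 + b.0 + a.a.0)) has moves =a=> s14, =a=> s18, =a=> s19, =b=> s20
  s11 = a.(0 | 0 + (0 + 0)) | a.0\{b} | (a.0 + 0\{a}) has moves =a=> s13, =a=> s15, =a=> s18
  s12 = a.(0 | 0 + (0 + 0)) | a.0\{b} | a.0 has moves =a=> s13, =a=> s16, =a=> s19
  s13 = a.(0 | 0 + (0 + 0)) | a.0\{b} | 0 has moves =a=> s17, =a=> s20
  s14 = (0 | 0 + (0 + 0)) | 0\{b} | (a.(a.0 + 0\{a}) + (b.0 + b.0 + a.a.0)) has moves =a=> s21, =a=> s22, =b=> s23
  s15 = (0 | 0 + (0 + 0)) | a.0\{b} | (a.0 + 0\{a}) has moves =a=> s17, =a=> s21
  s16 = (0 | 0 + (0 + 0)) | a.0\{b} | a.0 has moves =a=> s17, =a=> s22
  s17 = (0 | 0 + (0 + 0)) | a.0\{b} | 0 has moves =a=> s23
  s18 = a.(0 | 0 + (0 + 0)) | 0\{b} | (a.0 + 0\{a}) has moves =a=> s20, =a=> s21
  s19 = a.(0 | 0 + (0 + 0)) | 0\{b} | a.0 has moves =a=> s20, =a=> s22
  s20 = a.(0 | 0 + (0 + 0)) | 0\{b} | 0 has moves =a=> s23
  s21 = (0 | 0 + (0 + 0)) | 0\{b} | (a.0 + 0\{a}) has moves =a=> s23
  s22 = (0 | 0 + (0 + 0)) | 0\{b} | a.0 has moves =a=> s23
  s23 = (0 | 0 + (0 + 0)) | 0\{b} | 0 has moves deadlocked
Reachable graph of Q (12 states):
  t0 = (0 | 0 + (0 + 0)) | a.a.0\{b} | (a.(a.0 + 0\{a}) + (b.0 + b.0 + a.a.0)) has moves =a=> t1, =a=> t2, =a=> t3, =b=> t4
  t1 = (0 | 0 + (0 + 0)) | a.0\{b} | (a.(a.0 + 0\{a}) + (b.0 + b.0 + a.a.0)) has moves =a=> t5, =a=> t6, =a=> t7, =b=> t8
  t2 = (0 | 0 + (0 + 0)) | a.a.0\{b} | (a.0 + 0\{a}) has moves =a=> t4, =a=> t6
  t3 = (0 | 0 + (0 + 0)) | a.a.0\{b} | a.0 has moves =a=> t4, =a=> t7
  t4 = (0 | 0 + (0 + 0)) | a.a.0\{b} | 0 has moves =a=> t8
  t5 = (0 | 0 + (0 + 0)) | 0\{b} | (a.(a.0 + 0\{a}) + (b.0 + b.0 + a.a.0)) has moves =a=> t10, =a=> t9, =b=> t11
  t6 = (0 | 0 + (0 + 0)) | a.0\{b} | (a.0 + 0\{a}) has moves =a=> t8, =a=> t9
  t7 = (0 | 0 + (0 + 0)) | a.0\{b} | a.0 has moves =a=> t10, =a=> t8
  t8 = (0 | 0 + (0 + 0)) | a.0\{b} | 0 has moves =a=> t11
  t9 = (0 | 0 + (0 + 0)) | 0\{b} | (a.0 + 0\{a}) has moves =a=> t11
  t10 = (0 | 0 + (0 + 0)) | 0\{b} | a.0 has moves =a=> t11
  t11 = (0 | 0 + (0 + 0)) | 0\{b} | 0 has moves deadlocked
Executing aaab from P (initial set {s0}):
  [1] a ⇒ {s1, s2, s3, s4}
  [2] a ⇒ {s10, s11, s12, s5, s6, s7, s8}
  [3] a ⇒ {s13, s14, s15, s16, s18, s19, s9}
  [4] b ⇒ {s23}
  — P admits the full trace.
Executing aaab from Q (initial set {t0}):
  [1] a ⇒ {t1, t2, t3}
  [2] a ⇒ {t4, t5, t6, t7}
  [3] a ⇒ {t10, t8, t9}
  [4] b ⇒ ∅  — Q cannot continue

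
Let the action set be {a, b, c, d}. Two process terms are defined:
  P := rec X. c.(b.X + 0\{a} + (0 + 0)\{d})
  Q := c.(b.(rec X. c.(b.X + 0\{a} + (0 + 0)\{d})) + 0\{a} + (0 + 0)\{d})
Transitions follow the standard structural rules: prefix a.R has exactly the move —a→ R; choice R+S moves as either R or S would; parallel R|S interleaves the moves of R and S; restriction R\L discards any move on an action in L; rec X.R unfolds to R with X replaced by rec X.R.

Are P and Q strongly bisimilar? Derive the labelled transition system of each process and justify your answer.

P ~ Q

P's transition system — 2 states:
  p0 = rec X. c.(b.X + 0\{a} + (0 + 0)\{d}) → --c--▸ p1
  p1 = b.(rec X. c.(b.X + 0\{a} + (0 + 0)\{d})) + 0\{a} + (0 + 0)\{d} → --b--▸ p0
Q's transition system — 3 states:
  q0 = c.(b.(rec X. c.(b.X + 0\{a} + (0 + 0)\{d})) + 0\{a} + (0 + 0)\{d}) → --c--▸ q1
  q1 = b.(rec X. c.(b.X + 0\{a} + (0 + 0)\{d})) + 0\{a} + (0 + 0)\{d} → --b--▸ q2
  q2 = rec X. c.(b.X + 0\{a} + (0 + 0)\{d}) → --c--▸ q1
Bisimilarity quotient blocks:
  B0 = {p0, q0, q2}
  B1 = {p1, q1}
p0 ∈ B0, q0 ∈ B0 → same block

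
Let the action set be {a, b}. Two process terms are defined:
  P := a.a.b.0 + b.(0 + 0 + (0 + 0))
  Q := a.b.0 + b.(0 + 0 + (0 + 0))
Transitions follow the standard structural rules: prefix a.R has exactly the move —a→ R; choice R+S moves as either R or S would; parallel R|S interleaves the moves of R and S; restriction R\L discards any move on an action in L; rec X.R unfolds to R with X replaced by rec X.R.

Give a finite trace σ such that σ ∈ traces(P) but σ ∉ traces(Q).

P's transition system — 5 states:
  s0 = a.a.b.0 + b.(0 + 0 + (0 + 0)) has moves =a=> s1, =b=> s2
  s1 = a.b.0 has moves =a=> s3
  s2 = 0 + 0 + (0 + 0) has moves (no moves)
  s3 = b.0 has moves =b=> s4
  s4 = 0 has moves (no moves)
Q's transition system — 4 states:
  t0 = a.b.0 + b.(0 + 0 + (0 + 0)) has moves =a=> t1, =b=> t2
  t1 = b.0 has moves =b=> t3
  t2 = 0 + 0 + (0 + 0) has moves (no moves)
  t3 = 0 has moves (no moves)
Run σ = ⟨aa⟩ on P: start {s0}
  after a @ step 1: {s1}
  after a @ step 2: {s3}
  ✓ P
Run σ = ⟨aa⟩ on Q: start {t0}
  after a @ step 1: {t1}
  after a @ step 2: no successor for Q

aa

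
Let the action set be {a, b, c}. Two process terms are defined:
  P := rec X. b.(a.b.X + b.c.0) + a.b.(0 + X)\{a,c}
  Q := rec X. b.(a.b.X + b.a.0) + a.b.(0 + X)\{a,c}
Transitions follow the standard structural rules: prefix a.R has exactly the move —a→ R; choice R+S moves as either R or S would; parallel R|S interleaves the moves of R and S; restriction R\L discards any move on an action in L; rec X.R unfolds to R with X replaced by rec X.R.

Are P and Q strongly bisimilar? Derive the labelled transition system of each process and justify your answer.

not bisimilar

LTS(P): 9 reachable states
  u0 = rec X. b.(a.b.X + b.c.0) + a.b.(0 + X)\{a,c} | —a→ u1, —b→ u2
  u1 = b.(0 + (rec X. b.(a.b.X + b.c.0) + a.b.(0 + X)\{a,c}))\{a,c} | —b→ u3
  u2 = a.b.(rec X. b.(a.b.X + b.c.0) + a.b.(0 + X)\{a,c}) + b.c.0 | —a→ u4, —b→ u5
  u3 = (0 + (rec X. b.(a.b.X + b.c.0) + a.b.(0 + X)\{a,c}))\{a,c} | —b→ u6
  u4 = b.(rec X. b.(a.b.X + b.c.0) + a.b.(0 + X)\{a,c}) | —b→ u0
  u5 = c.0 | —c→ u7
  u6 = (a.b.(rec X. b.(a.b.X + b.c.0) + a.b.(0 + X)\{a,c}) + b.c.0)\{a,c} | —b→ u8
  u7 = 0 | (no moves)
  u8 = (c.0)\{a,c} | (no moves)
LTS(Q): 9 reachable states
  v0 = rec X. b.(a.b.X + b.a.0) + a.b.(0 + X)\{a,c} | —a→ v1, —b→ v2
  v1 = b.(0 + (rec X. b.(a.b.X + b.a.0) + a.b.(0 + X)\{a,c}))\{a,c} | —b→ v3
  v2 = a.b.(rec X. b.(a.b.X + b.a.0) + a.b.(0 + X)\{a,c}) + b.a.0 | —a→ v4, —b→ v5
  v3 = (0 + (rec X. b.(a.b.X + b.a.0) + a.b.(0 + X)\{a,c}))\{a,c} | —b→ v6
  v4 = b.(rec X. b.(a.b.X + b.a.0) + a.b.(0 + X)\{a,c}) | —b→ v0
  v5 = a.0 | —a→ v7
  v6 = (a.b.(rec X. b.(a.b.X + b.a.0) + a.b.(0 + X)\{a,c}) + b.a.0)\{a,c} | —b→ v8
  v7 = 0 | (no moves)
  v8 = (a.0)\{a,c} | (no moves)
Coarsest stable partition (strong bisimilarity classes):
  B0 = {u0}
  B1 = {u1, v1}
  B2 = {u3, v3}
  B3 = {u6, v6}
  B4 = {u7, u8, v7, v8}
  B5 = {u2}
  B6 = {u4}
  B7 = {u5}
  B8 = {v0}
  B9 = {v2}
  B10 = {v5}
  B11 = {v4}
u0 ∈ B0, v0 ∈ B8 → different blocks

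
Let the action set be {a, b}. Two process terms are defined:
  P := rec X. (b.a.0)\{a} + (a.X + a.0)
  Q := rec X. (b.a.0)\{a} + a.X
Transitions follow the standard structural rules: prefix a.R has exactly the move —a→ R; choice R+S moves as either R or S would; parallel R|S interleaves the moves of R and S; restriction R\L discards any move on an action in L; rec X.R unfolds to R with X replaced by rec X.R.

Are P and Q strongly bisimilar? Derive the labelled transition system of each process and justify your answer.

P ≁ Q

Reachable graph of P (3 states):
  p0 = rec X. (b.a.0)\{a} + (a.X + a.0) :: =a=> p0, =a=> p1, =b=> p2
  p1 = 0 :: ∅
  p2 = (a.0)\{a} :: ∅
Reachable graph of Q (2 states):
  q0 = rec X. (b.a.0)\{a} + a.X :: =a=> q0, =b=> q1
  q1 = (a.0)\{a} :: ∅
Coarsest stable partition (strong bisimilarity classes):
  B0 = {p0}
  B1 = {p1, p2, q1}
  B2 = {q0}
p0 ∈ B0, q0 ∈ B2 → different blocks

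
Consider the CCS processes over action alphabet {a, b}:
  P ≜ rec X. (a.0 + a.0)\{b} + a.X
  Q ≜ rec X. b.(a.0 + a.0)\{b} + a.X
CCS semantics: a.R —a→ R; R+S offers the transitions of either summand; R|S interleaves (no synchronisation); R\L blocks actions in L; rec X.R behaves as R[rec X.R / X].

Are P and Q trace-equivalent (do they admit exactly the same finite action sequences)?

NO — witness ⟨b⟩

LTS(P): 2 reachable states
  u0 = rec X. (a.0 + a.0)\{b} + a.X ⊢ =a=> u0, =a=> u1
  u1 = 0\{b} ⊢ ·
LTS(Q): 3 reachable states
  v0 = rec X. b.(a.0 + a.0)\{b} + a.X ⊢ =a=> v0, =b=> v1
  v1 = (a.0 + a.0)\{b} ⊢ =a=> v2
  v2 = 0\{b} ⊢ ·
Trace ⟨b⟩ through Q, begin at {v0}:
  after b @ step 1: {v1}
  — Q admits the full trace.
Trace ⟨b⟩ through P, begin at {u0}:
  after b @ step 1: no successor for P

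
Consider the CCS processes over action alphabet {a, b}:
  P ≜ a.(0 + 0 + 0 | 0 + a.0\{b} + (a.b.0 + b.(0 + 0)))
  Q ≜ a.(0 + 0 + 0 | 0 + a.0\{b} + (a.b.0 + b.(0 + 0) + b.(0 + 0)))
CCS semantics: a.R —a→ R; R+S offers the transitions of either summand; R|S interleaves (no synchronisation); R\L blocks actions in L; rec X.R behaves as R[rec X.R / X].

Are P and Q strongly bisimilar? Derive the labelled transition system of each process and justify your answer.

Reachable graph of P (6 states):
  s0 = a.(0 + 0 + 0 | 0 + a.0\{b} + (a.b.0 + b.(0 + 0))) | =a=> s1
  s1 = 0 + 0 + 0 | 0 + a.0\{b} + (a.b.0 + b.(0 + 0)) | =a=> s2, =a=> s3, =b=> s4
  s2 = 0\{b} | ∅
  s3 = b.0 | =b=> s5
  s4 = 0 + 0 | ∅
  s5 = 0 | ∅
Reachable graph of Q (6 states):
  t0 = a.(0 + 0 + 0 | 0 + a.0\{b} + (a.b.0 + b.(0 + 0) + b.(0 + 0))) | =a=> t1
  t1 = 0 + 0 + 0 | 0 + a.0\{b} + (a.b.0 + b.(0 + 0) + b.(0 + 0)) | =a=> t2, =a=> t3, =b=> t4
  t2 = 0\{b} | ∅
  t3 = b.0 | =b=> t5
  t4 = 0 + 0 | ∅
  t5 = 0 | ∅
Partition-refinement fixed point:
  B0 = {s0, t0}
  B1 = {s1, t1}
  B2 = {s3, t3}
  B3 = {s2, s4, s5, t2, t4, t5}
s0 ∈ B0, t0 ∈ B0 → same block

YES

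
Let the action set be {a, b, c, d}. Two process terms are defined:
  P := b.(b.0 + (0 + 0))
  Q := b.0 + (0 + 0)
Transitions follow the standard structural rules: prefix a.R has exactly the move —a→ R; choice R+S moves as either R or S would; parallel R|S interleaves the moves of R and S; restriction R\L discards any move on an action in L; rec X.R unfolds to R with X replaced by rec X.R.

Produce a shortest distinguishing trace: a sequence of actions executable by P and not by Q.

LTS(P): 3 reachable states
  u0 = b.(b.0 + (0 + 0)) → --b--▸ u1
  u1 = b.0 + (0 + 0) → --b--▸ u2
  u2 = 0 → (no moves)
LTS(Q): 2 reachable states
  v0 = b.0 + (0 + 0) → --b--▸ v1
  v1 = 0 → (no moves)
Executing bb from P (initial set {u0}):
  step 1 (b): {u1}
  step 2 (b): {u2}
  — P admits the full trace.
Executing bb from Q (initial set {v0}):
  step 1 (b): {v1}
  step 2 (b): no successor for Q

bb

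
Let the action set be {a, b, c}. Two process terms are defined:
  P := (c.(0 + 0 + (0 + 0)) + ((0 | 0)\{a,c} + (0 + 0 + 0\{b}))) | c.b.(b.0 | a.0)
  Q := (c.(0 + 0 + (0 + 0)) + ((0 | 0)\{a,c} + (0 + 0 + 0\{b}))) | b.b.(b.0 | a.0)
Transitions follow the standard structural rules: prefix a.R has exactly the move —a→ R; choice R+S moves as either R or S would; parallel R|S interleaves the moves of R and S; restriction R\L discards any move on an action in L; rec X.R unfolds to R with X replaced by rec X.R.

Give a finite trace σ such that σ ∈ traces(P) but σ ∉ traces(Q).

P's transition system — 12 states:
  u0 = (c.(0 + 0 + (0 + 0)) + ((0 | 0)\{a,c} + (0 + 0 + 0\{b}))) | c.b.(b.0 | a.0) → -c-> u1, -c-> u2
  u1 = (0 + 0 + (0 + 0)) | c.b.(b.0 | a.0) → -c-> u3
  u2 = (c.(0 + 0 + (0 + 0)) + ((0 | 0)\{a,c} + (0 + 0 + 0\{b}))) | b.(b.0 | a.0) → -b-> u4, -c-> u3
  u3 = (0 + 0 + (0 + 0)) | b.(b.0 | a.0) → -b-> u5
  u4 = (c.(0 + 0 + (0 + 0)) + ((0 | 0)\{a,c} + (0 + 0 + 0\{b}))) | (b.0 | a.0) → -a-> u6, -b-> u7, -c-> u5
  u5 = (0 + 0 + (0 + 0)) | (b.0 | a.0) → -a-> u8, -b-> u9
  u6 = (c.(0 + 0 + (0 + 0)) + ((0 | 0)\{a,c} + (0 + 0 + 0\{b}))) | (b.0 | 0) → -b-> u10, -c-> u8
  u7 = (c.(0 + 0 + (0 + 0)) + ((0 | 0)\{a,c} + (0 + 0 + 0\{b}))) | (0 | a.0) → -a-> u10, -c-> u9
  u8 = (0 + 0 + (0 + 0)) | (b.0 | 0) → -b-> u11
  u9 = (0 + 0 + (0 + 0)) | (0 | a.0) → -a-> u11
  u10 = (c.(0 + 0 + (0 + 0)) + ((0 | 0)\{a,c} + (0 + 0 + 0\{b}))) | (0 | 0) → -c-> u11
  u11 = (0 + 0 + (0 + 0)) | (0 | 0) → (no moves)
Q's transition system — 12 states:
  v0 = (c.(0 + 0 + (0 + 0)) + ((0 | 0)\{a,c} + (0 + 0 + 0\{b}))) | b.b.(b.0 | a.0) → -b-> v1, -c-> v2
  v1 = (c.(0 + 0 + (0 + 0)) + ((0 | 0)\{a,c} + (0 + 0 + 0\{b}))) | b.(b.0 | a.0) → -b-> v3, -c-> v4
  v2 = (0 + 0 + (0 + 0)) | b.b.(b.0 | a.0) → -b-> v4
  v3 = (c.(0 + 0 + (0 + 0)) + ((0 | 0)\{a,c} + (0 + 0 + 0\{b}))) | (b.0 | a.0) → -a-> v5, -b-> v6, -c-> v7
  v4 = (0 + 0 + (0 + 0)) | b.(b.0 | a.0) → -b-> v7
  v5 = (c.(0 + 0 + (0 + 0)) + ((0 | 0)\{a,c} + (0 + 0 + 0\{b}))) | (b.0 | 0) → -b-> v8, -c-> v9
  v6 = (c.(0 + 0 + (0 + 0)) + ((0 | 0)\{a,c} + (0 + 0 + 0\{b}))) | (0 | a.0) → -a-> v8, -c-> v10
  v7 = (0 + 0 + (0 + 0)) | (b.0 | a.0) → -a-> v9, -b-> v10
  v8 = (c.(0 + 0 + (0 + 0)) + ((0 | 0)\{a,c} + (0 + 0 + 0\{b}))) | (0 | 0) → -c-> v11
  v9 = (0 + 0 + (0 + 0)) | (b.0 | 0) → -b-> v11
  v10 = (0 + 0 + (0 + 0)) | (0 | a.0) → -a-> v11
  v11 = (0 + 0 + (0 + 0)) | (0 | 0) → (no moves)
Trace ⟨cc⟩ through P, begin at {u0}:
  [1] c ⇒ {u1, u2}
  [2] c ⇒ {u3}
  P completes σ.
Trace ⟨cc⟩ through Q, begin at {v0}:
  [1] c ⇒ {v2}
  [2] c ⇒ no successor for Q

cc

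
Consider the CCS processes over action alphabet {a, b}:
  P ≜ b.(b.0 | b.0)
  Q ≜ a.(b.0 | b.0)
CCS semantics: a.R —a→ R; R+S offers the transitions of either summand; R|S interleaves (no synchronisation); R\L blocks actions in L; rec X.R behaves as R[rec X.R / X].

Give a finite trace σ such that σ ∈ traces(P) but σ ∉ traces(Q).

P's transition system — 5 states:
  m0 = b.(b.0 | b.0) :: -b-> m1
  m1 = b.0 | b.0 :: -b-> m2, -b-> m3
  m2 = 0 | b.0 :: -b-> m4
  m3 = b.0 | 0 :: -b-> m4
  m4 = 0 | 0 :: (no moves)
Q's transition system — 5 states:
  n0 = a.(b.0 | b.0) :: -a-> n1
  n1 = b.0 | b.0 :: -b-> n2, -b-> n3
  n2 = 0 | b.0 :: -b-> n4
  n3 = b.0 | 0 :: -b-> n4
  n4 = 0 | 0 :: (no moves)
Executing b from P (initial set {m0}):
  step 1 (b): {m1}
  ✓ P
Executing b from Q (initial set {n0}):
  step 1 (b): ∅  — Q cannot continue

b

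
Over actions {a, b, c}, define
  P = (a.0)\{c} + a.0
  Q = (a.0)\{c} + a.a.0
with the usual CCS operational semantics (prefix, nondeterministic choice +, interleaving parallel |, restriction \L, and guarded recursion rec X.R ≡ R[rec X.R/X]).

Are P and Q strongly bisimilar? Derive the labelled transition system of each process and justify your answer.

not bisimilar

LTS(P): 3 reachable states
  u0 = (a.0)\{c} + a.0 ⊢ -a-> u1, -a-> u2
  u1 = 0 ⊢ deadlocked
  u2 = 0\{c} ⊢ deadlocked
LTS(Q): 4 reachable states
  v0 = (a.0)\{c} + a.a.0 ⊢ -a-> v1, -a-> v2
  v1 = 0\{c} ⊢ deadlocked
  v2 = a.0 ⊢ -a-> v3
  v3 = 0 ⊢ deadlocked
Bisimilarity quotient blocks:
  B0 = {u0, v2}
  B1 = {u1, u2, v1, v3}
  B2 = {v0}
u0 ∈ B0, v0 ∈ B2 → different blocks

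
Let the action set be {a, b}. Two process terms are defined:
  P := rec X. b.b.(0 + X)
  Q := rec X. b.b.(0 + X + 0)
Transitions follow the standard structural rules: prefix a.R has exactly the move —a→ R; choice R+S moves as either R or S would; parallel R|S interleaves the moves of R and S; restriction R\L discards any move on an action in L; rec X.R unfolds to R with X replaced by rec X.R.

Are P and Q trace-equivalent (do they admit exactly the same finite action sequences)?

YES

P's transition system — 3 states:
  s0 = rec X. b.b.(0 + X) → =b=> s1
  s1 = b.(0 + (rec X. b.b.(0 + X))) → =b=> s2
  s2 = 0 + (rec X. b.b.(0 + X)) → =b=> s1
Q's transition system — 3 states:
  t0 = rec X. b.b.(0 + X + 0) → =b=> t1
  t1 = b.(0 + (rec X. b.b.(0 + X + 0)) + 0) → =b=> t2
  t2 = 0 + (rec X. b.b.(0 + X + 0)) + 0 → =b=> t1
Bisimilarity quotient blocks:
  B0 = {s0, s1, s2, t0, t1, t2}
s0 ∈ B0, t0 ∈ B0 → same block
Bisimilar ⇒ trace-equivalent.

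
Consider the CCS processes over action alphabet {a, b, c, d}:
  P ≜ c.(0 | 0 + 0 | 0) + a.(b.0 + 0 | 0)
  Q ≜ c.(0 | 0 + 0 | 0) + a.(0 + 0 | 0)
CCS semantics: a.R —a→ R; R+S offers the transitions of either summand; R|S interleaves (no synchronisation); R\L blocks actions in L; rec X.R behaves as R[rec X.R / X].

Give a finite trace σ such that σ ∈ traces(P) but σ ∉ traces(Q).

ab

P's transition system — 4 states:
  p0 = c.(0 | 0 + 0 | 0) + a.(b.0 + 0 | 0) → ··a··> p1, ··c··> p2
  p1 = b.0 + 0 | 0 → ··b··> p3
  p2 = 0 | 0 + 0 | 0 → ·
  p3 = 0 → ·
Q's transition system — 3 states:
  q0 = c.(0 | 0 + 0 | 0) + a.(0 + 0 | 0) → ··a··> q1, ··c··> q2
  q1 = 0 + 0 | 0 → ·
  q2 = 0 | 0 + 0 | 0 → ·
Executing ab from P (initial set {p0}):
  step 1 (a): {p1}
  step 2 (b): {p3}
  ✓ P
Executing ab from Q (initial set {q0}):
  step 1 (a): {q1}
  step 2 (b): ∅ (Q stuck)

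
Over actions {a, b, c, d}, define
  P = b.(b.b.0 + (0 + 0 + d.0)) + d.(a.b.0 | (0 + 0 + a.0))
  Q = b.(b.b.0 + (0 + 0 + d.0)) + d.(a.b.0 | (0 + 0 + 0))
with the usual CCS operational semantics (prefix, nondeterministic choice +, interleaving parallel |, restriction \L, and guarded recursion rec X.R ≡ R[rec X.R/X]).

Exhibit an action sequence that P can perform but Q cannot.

daa

LTS(P): 10 reachable states
  u0 = b.(b.b.0 + (0 + 0 + d.0)) + d.(a.b.0 | (0 + 0 + a.0)) ⊢ =b=> u1, =d=> u2
  u1 = b.b.0 + (0 + 0 + d.0) ⊢ =b=> u3, =d=> u4
  u2 = a.b.0 | (0 + 0 + a.0) ⊢ =a=> u5, =a=> u6
  u3 = b.0 ⊢ =b=> u4
  u4 = 0 ⊢ stopped
  u5 = a.b.0 | 0 ⊢ =a=> u7
  u6 = b.0 | (0 + 0 + a.0) ⊢ =a=> u7, =b=> u8
  u7 = b.0 | 0 ⊢ =b=> u9
  u8 = 0 | (0 + 0 + a.0) ⊢ =a=> u9
  u9 = 0 | 0 ⊢ stopped
LTS(Q): 7 reachable states
  v0 = b.(b.b.0 + (0 + 0 + d.0)) + d.(a.b.0 | (0 + 0 + 0)) ⊢ =b=> v1, =d=> v2
  v1 = b.b.0 + (0 + 0 + d.0) ⊢ =b=> v3, =d=> v4
  v2 = a.b.0 | (0 + 0 + 0) ⊢ =a=> v5
  v3 = b.0 ⊢ =b=> v4
  v4 = 0 ⊢ stopped
  v5 = b.0 | (0 + 0 + 0) ⊢ =b=> v6
  v6 = 0 | (0 + 0 + 0) ⊢ stopped
Executing daa from P (initial set {u0}):
  [1] d ⇒ {u2}
  [2] a ⇒ {u5, u6}
  [3] a ⇒ {u7}
  P completes σ.
Executing daa from Q (initial set {v0}):
  [1] d ⇒ {v2}
  [2] a ⇒ {v5}
  [3] a ⇒ ∅ (Q stuck)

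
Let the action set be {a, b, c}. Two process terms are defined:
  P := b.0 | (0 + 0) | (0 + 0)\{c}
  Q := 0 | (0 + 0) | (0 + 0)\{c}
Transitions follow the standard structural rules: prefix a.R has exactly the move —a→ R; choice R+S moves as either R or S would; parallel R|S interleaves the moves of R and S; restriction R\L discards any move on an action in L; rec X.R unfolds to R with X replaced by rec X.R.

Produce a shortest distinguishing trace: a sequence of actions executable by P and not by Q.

b

P's transition system — 2 states:
  u0 = b.0 | (0 + 0) | (0 + 0)\{c} → —b→ u1
  u1 = 0 | (0 + 0) | (0 + 0)\{c} → ∅
Q's transition system — 1 states:
  v0 = 0 | (0 + 0) | (0 + 0)\{c} → ∅
Run σ = ⟨b⟩ on P: start {u0}
  [1] b ⇒ {u1}
  ✓ P
Run σ = ⟨b⟩ on Q: start {v0}
  [1] b ⇒ ∅ (Q stuck)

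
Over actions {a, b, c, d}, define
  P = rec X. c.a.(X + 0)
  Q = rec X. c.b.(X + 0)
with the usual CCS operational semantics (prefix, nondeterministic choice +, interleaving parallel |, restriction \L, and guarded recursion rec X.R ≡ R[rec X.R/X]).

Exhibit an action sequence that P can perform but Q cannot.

ca

LTS(P): 3 reachable states
  u0 = rec X. c.a.(X + 0) has moves —c→ u1
  u1 = a.((rec X. c.a.(X + 0)) + 0) has moves —a→ u2
  u2 = (rec X. c.a.(X + 0)) + 0 has moves —c→ u1
LTS(Q): 3 reachable states
  v0 = rec X. c.b.(X + 0) has moves —c→ v1
  v1 = b.((rec X. c.b.(X + 0)) + 0) has moves —b→ v2
  v2 = (rec X. c.b.(X + 0)) + 0 has moves —c→ v1
Run σ = ⟨ca⟩ on P: start {u0}
  step 1 (c): {u1}
  step 2 (a): {u2}
  — P admits the full trace.
Run σ = ⟨ca⟩ on Q: start {v0}
  step 1 (c): {v1}
  step 2 (a): ∅ (Q stuck)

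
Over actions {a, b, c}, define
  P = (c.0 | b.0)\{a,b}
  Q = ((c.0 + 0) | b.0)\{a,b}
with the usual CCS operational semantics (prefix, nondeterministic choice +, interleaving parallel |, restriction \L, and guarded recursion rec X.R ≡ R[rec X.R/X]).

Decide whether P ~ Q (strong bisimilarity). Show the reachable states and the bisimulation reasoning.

Reachable graph of P (2 states):
  s0 = (c.0 | b.0)\{a,b} has moves ··c··> s1
  s1 = (0 | b.0)\{a,b} has moves (no moves)
Reachable graph of Q (2 states):
  t0 = ((c.0 + 0) | b.0)\{a,b} has moves ··c··> t1
  t1 = (0 | b.0)\{a,b} has moves (no moves)
Bisimilarity quotient blocks:
  B0 = {s0, t0}
  B1 = {s1, t1}
s0 ∈ B0, t0 ∈ B0 → same block

P ~ Q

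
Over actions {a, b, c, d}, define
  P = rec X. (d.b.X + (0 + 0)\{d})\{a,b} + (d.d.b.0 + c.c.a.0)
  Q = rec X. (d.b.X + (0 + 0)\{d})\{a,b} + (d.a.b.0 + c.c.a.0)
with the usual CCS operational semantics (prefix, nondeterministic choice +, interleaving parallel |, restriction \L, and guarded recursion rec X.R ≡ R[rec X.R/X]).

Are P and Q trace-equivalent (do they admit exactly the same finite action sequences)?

trace-distinct — witness ⟨dd⟩

P's transition system — 7 states:
  p0 = rec X. (d.b.X + (0 + 0)\{d})\{a,b} + (d.d.b.0 + c.c.a.0) :: —c→ p1, —d→ p2, —d→ p3
  p1 = c.a.0 :: —c→ p4
  p2 = (b.(rec X. (d.b.X + (0 + 0)\{d})\{a,b} + (d.d.b.0 + c.c.a.0)))\{a,b} :: (no moves)
  p3 = d.b.0 :: —d→ p5
  p4 = a.0 :: —a→ p6
  p5 = b.0 :: —b→ p6
  p6 = 0 :: (no moves)
Q's transition system — 7 states:
  q0 = rec X. (d.b.X + (0 + 0)\{d})\{a,b} + (d.a.b.0 + c.c.a.0) :: —c→ q1, —d→ q2, —d→ q3
  q1 = c.a.0 :: —c→ q4
  q2 = (b.(rec X. (d.b.X + (0 + 0)\{d})\{a,b} + (d.a.b.0 + c.c.a.0)))\{a,b} :: (no moves)
  q3 = a.b.0 :: —a→ q5
  q4 = a.0 :: —a→ q6
  q5 = b.0 :: —b→ q6
  q6 = 0 :: (no moves)
Trace ⟨dd⟩ through P, begin at {p0}:
  after d @ step 1: {p2, p3}
  after d @ step 2: {p5}
  ✓ P
Trace ⟨dd⟩ through Q, begin at {q0}:
  after d @ step 1: {q2, q3}
  after d @ step 2: ∅ (Q stuck)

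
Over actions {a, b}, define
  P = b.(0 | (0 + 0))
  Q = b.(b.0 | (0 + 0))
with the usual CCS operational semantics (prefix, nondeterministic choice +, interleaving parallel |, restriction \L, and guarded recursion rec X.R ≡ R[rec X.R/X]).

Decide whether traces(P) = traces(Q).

P's transition system — 2 states:
  u0 = b.(0 | (0 + 0)) has moves -b-> u1
  u1 = 0 | (0 + 0) has moves (no moves)
Q's transition system — 3 states:
  v0 = b.(b.0 | (0 + 0)) has moves -b-> v1
  v1 = b.0 | (0 + 0) has moves -b-> v2
  v2 = 0 | (0 + 0) has moves (no moves)
Trace ⟨bb⟩ through Q, begin at {v0}:
  step 1 (b): {v1}
  step 2 (b): {v2}
  Q completes σ.
Trace ⟨bb⟩ through P, begin at {u0}:
  step 1 (b): {u1}
  step 2 (b): ∅ (P stuck)

traces(P) ≠ traces(Q) — witness ⟨bb⟩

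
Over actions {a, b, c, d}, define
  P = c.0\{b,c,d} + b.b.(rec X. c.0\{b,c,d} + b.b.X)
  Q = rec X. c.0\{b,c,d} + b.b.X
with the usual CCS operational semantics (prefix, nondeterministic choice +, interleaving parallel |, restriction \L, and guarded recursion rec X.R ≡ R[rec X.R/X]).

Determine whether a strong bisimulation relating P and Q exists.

P's transition system — 4 states:
  m0 = c.0\{b,c,d} + b.b.(rec X. c.0\{b,c,d} + b.b.X) ⊢ --b--▸ m1, --c--▸ m2
  m1 = b.(rec X. c.0\{b,c,d} + b.b.X) ⊢ --b--▸ m3
  m2 = 0\{b,c,d} ⊢ ·
  m3 = rec X. c.0\{b,c,d} + b.b.X ⊢ --b--▸ m1, --c--▸ m2
Q's transition system — 3 states:
  n0 = rec X. c.0\{b,c,d} + b.b.X ⊢ --b--▸ n1, --c--▸ n2
  n1 = b.(rec X. c.0\{b,c,d} + b.b.X) ⊢ --b--▸ n0
  n2 = 0\{b,c,d} ⊢ ·
Bisimilarity quotient blocks:
  B0 = {m0, m3, n0}
  B1 = {m2, n2}
  B2 = {m1, n1}
m0 ∈ B0, n0 ∈ B0 → same block

P ~ Q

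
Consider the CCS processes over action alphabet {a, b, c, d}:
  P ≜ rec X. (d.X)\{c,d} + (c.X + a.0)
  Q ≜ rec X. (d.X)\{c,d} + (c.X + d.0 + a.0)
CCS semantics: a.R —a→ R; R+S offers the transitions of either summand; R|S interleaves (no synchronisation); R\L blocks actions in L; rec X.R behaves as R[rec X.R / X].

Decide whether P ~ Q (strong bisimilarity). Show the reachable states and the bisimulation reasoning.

not bisimilar

Reachable graph of P (2 states):
  m0 = rec X. (d.X)\{c,d} + (c.X + a.0) :: -a-> m1, -c-> m0
  m1 = 0 :: (no moves)
Reachable graph of Q (2 states):
  n0 = rec X. (d.X)\{c,d} + (c.X + d.0 + a.0) :: -a-> n1, -c-> n0, -d-> n1
  n1 = 0 :: (no moves)
Partition-refinement fixed point:
  B0 = {m0}
  B1 = {m1, n1}
  B2 = {n0}
m0 ∈ B0, n0 ∈ B2 → different blocks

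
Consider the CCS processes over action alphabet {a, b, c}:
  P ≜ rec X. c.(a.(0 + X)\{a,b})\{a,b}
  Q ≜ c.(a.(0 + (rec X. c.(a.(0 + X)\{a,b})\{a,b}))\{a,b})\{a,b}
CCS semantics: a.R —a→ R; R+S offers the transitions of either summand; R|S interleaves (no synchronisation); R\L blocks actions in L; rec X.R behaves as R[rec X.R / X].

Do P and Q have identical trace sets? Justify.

traces(P) = traces(Q)

Reachable graph of P (2 states):
  u0 = rec X. c.(a.(0 + X)\{a,b})\{a,b} | -c-> u1
  u1 = (a.(0 + (rec X. c.(a.(0 + X)\{a,b})\{a,b}))\{a,b})\{a,b} | stopped
Reachable graph of Q (2 states):
  v0 = c.(a.(0 + (rec X. c.(a.(0 + X)\{a,b})\{a,b}))\{a,b})\{a,b} | -c-> v1
  v1 = (a.(0 + (rec X. c.(a.(0 + X)\{a,b})\{a,b}))\{a,b})\{a,b} | stopped
Partition-refinement fixed point:
  B0 = {u0, v0}
  B1 = {u1, v1}
u0 ∈ B0, v0 ∈ B0 → same block
Bisimilar ⇒ trace-equivalent.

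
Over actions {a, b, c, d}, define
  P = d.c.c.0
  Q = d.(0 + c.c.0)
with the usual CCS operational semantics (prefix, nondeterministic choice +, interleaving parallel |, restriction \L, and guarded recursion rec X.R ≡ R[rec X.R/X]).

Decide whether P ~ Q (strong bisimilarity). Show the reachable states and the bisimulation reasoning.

Reachable graph of P (4 states):
  p0 = d.c.c.0 → --d--▸ p1
  p1 = c.c.0 → --c--▸ p2
  p2 = c.0 → --c--▸ p3
  p3 = 0 → deadlocked
Reachable graph of Q (4 states):
  q0 = d.(0 + c.c.0) → --d--▸ q1
  q1 = 0 + c.c.0 → --c--▸ q2
  q2 = c.0 → --c--▸ q3
  q3 = 0 → deadlocked
Bisimilarity quotient blocks:
  B0 = {p0, q0}
  B1 = {p1, q1}
  B2 = {p2, q2}
  B3 = {p3, q3}
p0 ∈ B0, q0 ∈ B0 → same block

bisimilar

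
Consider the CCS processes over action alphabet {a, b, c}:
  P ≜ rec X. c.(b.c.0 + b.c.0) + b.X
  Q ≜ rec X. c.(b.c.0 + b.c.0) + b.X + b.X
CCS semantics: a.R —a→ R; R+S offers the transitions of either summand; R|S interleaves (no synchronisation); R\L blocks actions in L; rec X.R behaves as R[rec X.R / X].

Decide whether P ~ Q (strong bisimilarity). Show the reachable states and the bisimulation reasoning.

bisimilar

P's transition system — 4 states:
  m0 = rec X. c.(b.c.0 + b.c.0) + b.X | —b→ m0, —c→ m1
  m1 = b.c.0 + b.c.0 | —b→ m2
  m2 = c.0 | —c→ m3
  m3 = 0 | ∅
Q's transition system — 4 states:
  n0 = rec X. c.(b.c.0 + b.c.0) + b.X + b.X | —b→ n0, —c→ n1
  n1 = b.c.0 + b.c.0 | —b→ n2
  n2 = c.0 | —c→ n3
  n3 = 0 | ∅
Bisimilarity quotient blocks:
  B0 = {m0, n0}
  B1 = {m1, n1}
  B2 = {m2, n2}
  B3 = {m3, n3}
m0 ∈ B0, n0 ∈ B0 → same block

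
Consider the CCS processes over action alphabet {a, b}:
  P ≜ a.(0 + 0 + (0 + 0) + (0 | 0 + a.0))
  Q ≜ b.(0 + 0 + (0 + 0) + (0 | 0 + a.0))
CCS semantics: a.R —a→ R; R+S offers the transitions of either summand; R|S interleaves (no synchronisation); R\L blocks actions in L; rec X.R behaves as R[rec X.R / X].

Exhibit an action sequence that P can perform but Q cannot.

P's transition system — 3 states:
  u0 = a.(0 + 0 + (0 + 0) + (0 | 0 + a.0)) :: —a→ u1
  u1 = 0 + 0 + (0 + 0) + (0 | 0 + a.0) :: —a→ u2
  u2 = 0 :: ∅
Q's transition system — 3 states:
  v0 = b.(0 + 0 + (0 + 0) + (0 | 0 + a.0)) :: —b→ v1
  v1 = 0 + 0 + (0 + 0) + (0 | 0 + a.0) :: —a→ v2
  v2 = 0 :: ∅
Trace ⟨a⟩ through P, begin at {u0}:
  after a @ step 1: {u1}
  ✓ P
Trace ⟨a⟩ through Q, begin at {v0}:
  after a @ step 1: ∅ (Q stuck)

a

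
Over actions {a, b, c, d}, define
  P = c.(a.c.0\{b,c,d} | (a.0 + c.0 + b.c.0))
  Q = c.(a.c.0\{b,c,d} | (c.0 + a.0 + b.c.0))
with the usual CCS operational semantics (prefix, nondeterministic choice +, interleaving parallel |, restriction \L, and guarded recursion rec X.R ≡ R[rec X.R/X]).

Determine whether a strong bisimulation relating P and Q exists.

YES

Reachable graph of P (10 states):
  u0 = c.(a.c.0\{b,c,d} | (a.0 + c.0 + b.c.0)) has moves =c=> u1
  u1 = a.c.0\{b,c,d} | (a.0 + c.0 + b.c.0) has moves =a=> u2, =a=> u3, =b=> u4, =c=> u2
  u2 = a.c.0\{b,c,d} | 0 has moves =a=> u5
  u3 = c.0\{b,c,d} | (a.0 + c.0 + b.c.0) has moves =a=> u5, =b=> u6, =c=> u5, =c=> u7
  u4 = a.c.0\{b,c,d} | c.0 has moves =a=> u6, =c=> u2
  u5 = c.0\{b,c,d} | 0 has moves =c=> u8
  u6 = c.0\{b,c,d} | c.0 has moves =c=> u5, =c=> u9
  u7 = 0\{b,c,d} | (a.0 + c.0 + b.c.0) has moves =a=> u8, =b=> u9, =c=> u8
  u8 = 0\{b,c,d} | 0 has moves stopped
  u9 = 0\{b,c,d} | c.0 has moves =c=> u8
Reachable graph of Q (10 states):
  v0 = c.(a.c.0\{b,c,d} | (c.0 + a.0 + b.c.0)) has moves =c=> v1
  v1 = a.c.0\{b,c,d} | (c.0 + a.0 + b.c.0) has moves =a=> v2, =a=> v3, =b=> v4, =c=> v2
  v2 = a.c.0\{b,c,d} | 0 has moves =a=> v5
  v3 = c.0\{b,c,d} | (c.0 + a.0 + b.c.0) has moves =a=> v5, =b=> v6, =c=> v5, =c=> v7
  v4 = a.c.0\{b,c,d} | c.0 has moves =a=> v6, =c=> v2
  v5 = c.0\{b,c,d} | 0 has moves =c=> v8
  v6 = c.0\{b,c,d} | c.0 has moves =c=> v5, =c=> v9
  v7 = 0\{b,c,d} | (c.0 + a.0 + b.c.0) has moves =a=> v8, =b=> v9, =c=> v8
  v8 = 0\{b,c,d} | 0 has moves stopped
  v9 = 0\{b,c,d} | c.0 has moves =c=> v8
Coarsest stable partition (strong bisimilarity classes):
  B0 = {u0, v0}
  B1 = {u1, v1}
  B2 = {u3, v3}
  B3 = {u7, v7}
  B4 = {u8, v8}
  B5 = {u5, u9, v5, v9}
  B6 = {u6, v6}
  B7 = {u2, v2}
  B8 = {u4, v4}
u0 ∈ B0, v0 ∈ B0 → same block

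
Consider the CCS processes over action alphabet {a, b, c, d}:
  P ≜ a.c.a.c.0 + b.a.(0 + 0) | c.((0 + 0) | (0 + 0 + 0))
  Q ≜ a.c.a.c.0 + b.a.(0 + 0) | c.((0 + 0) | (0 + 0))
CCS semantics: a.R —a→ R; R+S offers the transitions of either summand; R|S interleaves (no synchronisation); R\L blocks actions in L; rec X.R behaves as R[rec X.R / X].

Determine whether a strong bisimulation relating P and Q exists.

YES

LTS(P): 10 reachable states
  m0 = a.c.a.c.0 + b.a.(0 + 0) | c.((0 + 0) | (0 + 0 + 0)) has moves ··a··> m1, ··b··> m2, ··c··> m3
  m1 = c.a.c.0 has moves ··c··> m4
  m2 = a.(0 + 0) | c.((0 + 0) | (0 + 0 + 0)) has moves ··a··> m5, ··c··> m6
  m3 = b.a.(0 + 0) | ((0 + 0) | (0 + 0 + 0)) has moves ··b··> m6
  m4 = a.c.0 has moves ··a··> m7
  m5 = (0 + 0) | c.((0 + 0) | (0 + 0 + 0)) has moves ··c··> m8
  m6 = a.(0 + 0) | ((0 + 0) | (0 + 0 + 0)) has moves ··a··> m8
  m7 = c.0 has moves ··c··> m9
  m8 = (0 + 0) | ((0 + 0) | (0 + 0 + 0)) has moves ∅
  m9 = 0 has moves ∅
LTS(Q): 10 reachable states
  n0 = a.c.a.c.0 + b.a.(0 + 0) | c.((0 + 0) | (0 + 0)) has moves ··a··> n1, ··b··> n2, ··c··> n3
  n1 = c.a.c.0 has moves ··c··> n4
  n2 = a.(0 + 0) | c.((0 + 0) | (0 + 0)) has moves ··a··> n5, ··c··> n6
  n3 = b.a.(0 + 0) | ((0 + 0) | (0 + 0)) has moves ··b··> n6
  n4 = a.c.0 has moves ··a··> n7
  n5 = (0 + 0) | c.((0 + 0) | (0 + 0)) has moves ··c··> n8
  n6 = a.(0 + 0) | ((0 + 0) | (0 + 0)) has moves ··a··> n8
  n7 = c.0 has moves ··c··> n9
  n8 = (0 + 0) | ((0 + 0) | (0 + 0)) has moves ∅
  n9 = 0 has moves ∅
Partition-refinement fixed point:
  B0 = {m0, n0}
  B1 = {m2, n2}
  B2 = {m6, n6}
  B3 = {m8, m9, n8, n9}
  B4 = {m5, m7, n5, n7}
  B5 = {m3, n3}
  B6 = {m1, n1}
  B7 = {m4, n4}
m0 ∈ B0, n0 ∈ B0 → same block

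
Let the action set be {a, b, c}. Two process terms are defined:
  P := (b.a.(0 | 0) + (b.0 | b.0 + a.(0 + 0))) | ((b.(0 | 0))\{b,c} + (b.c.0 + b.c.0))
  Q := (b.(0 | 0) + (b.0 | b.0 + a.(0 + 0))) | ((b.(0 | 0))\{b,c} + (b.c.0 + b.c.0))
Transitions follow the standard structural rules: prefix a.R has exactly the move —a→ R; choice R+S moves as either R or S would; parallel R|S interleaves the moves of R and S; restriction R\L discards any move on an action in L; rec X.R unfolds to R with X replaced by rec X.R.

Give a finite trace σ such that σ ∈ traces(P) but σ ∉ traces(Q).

bba

LTS(P): 18 reachable states
  s0 = (b.a.(0 | 0) + (b.0 | b.0 + a.(0 + 0))) | ((b.(0 | 0))\{b,c} + (b.c.0 + b.c.0)) has moves --a--▸ s1, --b--▸ s2, --b--▸ s3, --b--▸ s4, --b--▸ s5
  s1 = (0 + 0) | ((b.(0 | 0))\{b,c} + (b.c.0 + b.c.0)) has moves --b--▸ s6
  s2 = (b.a.(0 | 0) + (b.0 | b.0 + a.(0 + 0))) | c.0 has moves --a--▸ s6, --b--▸ s7, --b--▸ s8, --b--▸ s9, --c--▸ s10
  s3 = 0 | b.0 | ((b.(0 | 0))\{b,c} + (b.c.0 + b.c.0)) has moves --b--▸ s11, --b--▸ s7
  s4 = a.(0 | 0) | ((b.(0 | 0))\{b,c} + (b.c.0 + b.c.0)) has moves --a--▸ s11, --b--▸ s8
  s5 = b.0 | 0 | ((b.(0 | 0))\{b,c} + (b.c.0 + b.c.0)) has moves --b--▸ s11, --b--▸ s9
  s6 = (0 + 0) | c.0 has moves --c--▸ s12
  s7 = 0 | b.0 | c.0 has moves --b--▸ s13, --c--▸ s14
  s8 = a.(0 | 0) | c.0 has moves --a--▸ s13, --c--▸ s15
  s9 = b.0 | 0 | c.0 has moves --b--▸ s13, --c--▸ s16
  s10 = (b.a.(0 | 0) + (b.0 | b.0 + a.(0 + 0))) | 0 has moves --a--▸ s12, --b--▸ s14, --b--▸ s15, --b--▸ s16
  s11 = 0 | 0 | ((b.(0 | 0))\{b,c} + (b.c.0 + b.c.0)) has moves --b--▸ s13
  s12 = (0 + 0) | 0 has moves stopped
  s13 = 0 | 0 | c.0 has moves --c--▸ s17
  s14 = 0 | b.0 | 0 has moves --b--▸ s17
  s15 = a.(0 | 0) | 0 has moves --a--▸ s17
  s16 = b.0 | 0 | 0 has moves --b--▸ s17
  s17 = 0 | 0 | 0 has moves stopped
LTS(Q): 15 reachable states
  t0 = (b.(0 | 0) + (b.0 | b.0 + a.(0 + 0))) | ((b.(0 | 0))\{b,c} + (b.c.0 + b.c.0)) has moves --a--▸ t1, --b--▸ t2, --b--▸ t3, --b--▸ t4, --b--▸ t5
  t1 = (0 + 0) | ((b.(0 | 0))\{b,c} + (b.c.0 + b.c.0)) has moves --b--▸ t6
  t2 = (b.(0 | 0) + (b.0 | b.0 + a.(0 + 0))) | c.0 has moves --a--▸ t6, --b--▸ t7, --b--▸ t8, --b--▸ t9, --c--▸ t10
  t3 = 0 | 0 | ((b.(0 | 0))\{b,c} + (b.c.0 + b.c.0)) has moves --b--▸ t7
  t4 = 0 | b.0 | ((b.(0 | 0))\{b,c} + (b.c.0 + b.c.0)) has moves --b--▸ t3, --b--▸ t8
  t5 = b.0 | 0 | ((b.(0 | 0))\{b,c} + (b.c.0 + b.c.0)) has moves --b--▸ t3, --b--▸ t9
  t6 = (0 + 0) | c.0 has moves --c--▸ t11
  t7 = 0 | 0 | c.0 has moves --c--▸ t12
  t8 = 0 | b.0 | c.0 has moves --b--▸ t7, --c--▸ t13
  t9 = b.0 | 0 | c.0 has moves --b--▸ t7, --c--▸ t14
  t10 = (b.(0 | 0) + (b.0 | b.0 + a.(0 + 0))) | 0 has moves --a--▸ t11, --b--▸ t12, --b--▸ t13, --b--▸ t14
  t11 = (0 + 0) | 0 has moves stopped
  t12 = 0 | 0 | 0 has moves stopped
  t13 = 0 | b.0 | 0 has moves --b--▸ t12
  t14 = b.0 | 0 | 0 has moves --b--▸ t12
Trace ⟨bba⟩ through P, begin at {s0}:
  step 1 (b): {s2, s3, s4, s5}
  step 2 (b): {s11, s7, s8, s9}
  step 3 (a): {s13}
  P completes σ.
Trace ⟨bba⟩ through Q, begin at {t0}:
  step 1 (b): {t2, t3, t4, t5}
  step 2 (b): {t3, t7, t8, t9}
  step 3 (a): ∅ (Q stuck)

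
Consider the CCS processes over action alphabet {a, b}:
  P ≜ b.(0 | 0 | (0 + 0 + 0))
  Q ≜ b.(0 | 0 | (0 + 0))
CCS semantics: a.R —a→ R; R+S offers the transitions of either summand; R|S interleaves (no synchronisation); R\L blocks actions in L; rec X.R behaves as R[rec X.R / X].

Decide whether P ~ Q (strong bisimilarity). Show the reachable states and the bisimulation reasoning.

LTS(P): 2 reachable states
  s0 = b.(0 | 0 | (0 + 0 + 0)) → --b--▸ s1
  s1 = 0 | 0 | (0 + 0 + 0) → ∅
LTS(Q): 2 reachable states
  t0 = b.(0 | 0 | (0 + 0)) → --b--▸ t1
  t1 = 0 | 0 | (0 + 0) → ∅
Partition-refinement fixed point:
  B0 = {s0, t0}
  B1 = {s1, t1}
s0 ∈ B0, t0 ∈ B0 → same block

bisimilar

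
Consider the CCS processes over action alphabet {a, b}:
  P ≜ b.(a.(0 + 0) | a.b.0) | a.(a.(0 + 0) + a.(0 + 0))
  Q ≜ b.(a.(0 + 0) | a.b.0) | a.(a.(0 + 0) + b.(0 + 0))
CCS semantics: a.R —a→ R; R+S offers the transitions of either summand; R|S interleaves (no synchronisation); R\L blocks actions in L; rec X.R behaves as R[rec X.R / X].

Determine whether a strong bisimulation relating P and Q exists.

not bisimilar

LTS(P): 21 reachable states
  m0 = b.(a.(0 + 0) | a.b.0) | a.(a.(0 + 0) + a.(0 + 0)) | -a-> m1, -b-> m2
  m1 = b.(a.(0 + 0) | a.b.0) | (a.(0 + 0) + a.(0 + 0)) | -a-> m3, -b-> m4
  m2 = a.(0 + 0) | a.b.0 | a.(a.(0 + 0) + a.(0 + 0)) | -a-> m4, -a-> m5, -a-> m6
  m3 = b.(a.(0 + 0) | a.b.0) | (0 + 0) | -b-> m7
  m4 = a.(0 + 0) | a.b.0 | (a.(0 + 0) + a.(0 + 0)) | -a-> m7, -a-> m8, -a-> m9
  m5 = (0 + 0) | a.b.0 | a.(a.(0 + 0) + a.(0 + 0)) | -a-> m10, -a-> m8
  m6 = a.(0 + 0) | b.0 | a.(a.(0 + 0) + a.(0 + 0)) | -a-> m10, -a-> m9, -b-> m11
  m7 = a.(0 + 0) | a.b.0 | (0 + 0) | -a-> m12, -a-> m13
  m8 = (0 + 0) | a.b.0 | (a.(0 + 0) + a.(0 + 0)) | -a-> m12, -a-> m14
  m9 = a.(0 + 0) | b.0 | (a.(0 + 0) + a.(0 + 0)) | -a-> m13, -a-> m14, -b-> m15
  m10 = (0 + 0) | b.0 | a.(a.(0 + 0) + a.(0 + 0)) | -a-> m14, -b-> m16
  m11 = a.(0 + 0) | 0 | a.(a.(0 + 0) + a.(0 + 0)) | -a-> m15, -a-> m16
  m12 = (0 + 0) | a.b.0 | (0 + 0) | -a-> m17
  m13 = a.(0 + 0) | b.0 | (0 + 0) | -a-> m17, -b-> m18
  m14 = (0 + 0) | b.0 | (a.(0 + 0) + a.(0 + 0)) | -a-> m17, -b-> m19
  m15 = a.(0 + 0) | 0 | (a.(0 + 0) + a.(0 + 0)) | -a-> m18, -a-> m19
  m16 = (0 + 0) | 0 | a.(a.(0 + 0) + a.(0 + 0)) | -a-> m19
  m17 = (0 + 0) | b.0 | (0 + 0) | -b-> m20
  m18 = a.(0 + 0) | 0 | (0 + 0) | -a-> m20
  m19 = (0 + 0) | 0 | (a.(0 + 0) + a.(0 + 0)) | -a-> m20
  m20 = (0 + 0) | 0 | (0 + 0) | stopped
LTS(Q): 21 reachable states
  n0 = b.(a.(0 + 0) | a.b.0) | a.(a.(0 + 0) + b.(0 + 0)) | -a-> n1, -b-> n2
  n1 = b.(a.(0 + 0) | a.b.0) | (a.(0 + 0) + b.(0 + 0)) | -a-> n3, -b-> n3, -b-> n4
  n2 = a.(0 + 0) | a.b.0 | a.(a.(0 + 0) + b.(0 + 0)) | -a-> n4, -a-> n5, -a-> n6
  n3 = b.(a.(0 + 0) | a.b.0) | (0 + 0) | -b-> n7
  n4 = a.(0 + 0) | a.b.0 | (a.(0 + 0) + b.(0 + 0)) | -a-> n7, -a-> n8, -a-> n9, -b-> n7
  n5 = (0 + 0) | a.b.0 | a.(a.(0 + 0) + b.(0 + 0)) | -a-> n10, -a-> n8
  n6 = a.(0 + 0) | b.0 | a.(a.(0 + 0) + b.(0 + 0)) | -a-> n10, -a-> n9, -b-> n11
  n7 = a.(0 + 0) | a.b.0 | (0 + 0) | -a-> n12, -a-> n13
  n8 = (0 + 0) | a.b.0 | (a.(0 + 0) + b.(0 + 0)) | -a-> n12, -a-> n14, -b-> n12
  n9 = a.(0 + 0) | b.0 | (a.(0 + 0) + b.(0 + 0)) | -a-> n13, -a-> n14, -b-> n13, -b-> n15
  n10 = (0 + 0) | b.0 | a.(a.(0 + 0) + b.(0 + 0)) | -a-> n14, -b-> n16
  n11 = a.(0 + 0) | 0 | a.(a.(0 + 0) + b.(0 + 0)) | -a-> n15, -a-> n16
  n12 = (0 + 0) | a.b.0 | (0 + 0) | -a-> n17
  n13 = a.(0 + 0) | b.0 | (0 + 0) | -a-> n17, -b-> n18
  n14 = (0 + 0) | b.0 | (a.(0 + 0) + b.(0 + 0)) | -a-> n17, -b-> n17, -b-> n19
  n15 = a.(0 + 0) | 0 | (a.(0 + 0) + b.(0 + 0)) | -a-> n18, -a-> n19, -b-> n18
  n16 = (0 + 0) | 0 | a.(a.(0 + 0) + b.(0 + 0)) | -a-> n19
  n17 = (0 + 0) | b.0 | (0 + 0) | -b-> n20
  n18 = a.(0 + 0) | 0 | (0 + 0) | -a-> n20
  n19 = (0 + 0) | 0 | (a.(0 + 0) + b.(0 + 0)) | -a-> n20, -b-> n20
  n20 = (0 + 0) | 0 | (0 + 0) | stopped
Coarsest stable partition (strong bisimilarity classes):
  B0 = {m0}
  B1 = {m1}
  B2 = {m4, m5}
  B3 = {m10, m9}
  B4 = {m15, m16}
  B5 = {m18, m19, n18}
  B6 = {m20, n20}
  B7 = {m13, m14, n13}
  B8 = {m17, n17}
  B9 = {m7, m8, n7}
  B10 = {m12, n12}
  B11 = {m3, n3}
  B12 = {m2}
  B13 = {m6}
  B14 = {m11}
  B15 = {n0}
  B16 = {n1}
  B17 = {n4}
  B18 = {n9}
  B19 = {n15}
  B20 = {n19}
  B21 = {n14}
  B22 = {n8}
  B23 = {n2}
  B24 = {n5}
  B25 = {n10}
  B26 = {n16}
  B27 = {n6}
  B28 = {n11}
m0 ∈ B0, n0 ∈ B15 → different blocks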